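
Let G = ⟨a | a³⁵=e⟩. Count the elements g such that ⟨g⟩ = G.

G is cyclic of order 35. An element generates G iff its order is 35, and a cyclic group of order 35 has exactly φ(35) = 24 such elements.

Answer: 24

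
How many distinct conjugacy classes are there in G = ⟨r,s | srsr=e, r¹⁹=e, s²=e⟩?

The conjugacy classes (representative and size) are:
  [e] (size 1), [r¹⁸] (size 2), [r²] (size 2), [r¹⁶] (size 2), [r⁴] (size 2), [r¹⁴] (size 2), [r¹³] (size 2), [r¹²] (size 2), [r⁸] (size 2), [r⁹] (size 2), [s] (size 19).
Class equation: 1 + 2 + 2 + 2 + 2 + 2 + 2 + 2 + 2 + 2 + 19 = 38 = |G|. So G has 11 conjugacy classes.

Answer: 11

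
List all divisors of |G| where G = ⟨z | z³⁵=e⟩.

|G| = 35 = 5 · 7. By Lagrange's theorem the order of any subgroup divides 35; the divisors of 35 are 1, 5, 7, 35.

Answer: 1, 5, 7, 35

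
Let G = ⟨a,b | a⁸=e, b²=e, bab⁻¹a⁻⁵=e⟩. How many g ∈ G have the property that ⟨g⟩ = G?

⟨g⟩ = G would require ord(g) = |G| = 16, but the maximum element order in G is 8 < 16. So G is not cyclic and no single element generates it: the count is 0.

Answer: 0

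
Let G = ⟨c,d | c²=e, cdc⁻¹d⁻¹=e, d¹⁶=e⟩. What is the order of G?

Enumerate words in the generators, reducing via the relations: the distinct elements are
  {c, d, e, cd, d², d³, d⁴, d⁵, d⁶, d⁷, d⁸, d⁹, cd², cd³, cd⁴, cd⁵, cd⁶, cd⁷, cd⁸, cd⁹, d¹², d¹³, d¹¹, d¹⁰, d¹⁴, d¹⁵, cd¹², cd¹³, cd¹¹, cd¹⁰, cd¹⁴, cd¹⁵}.
No further products give new elements, so |G| = 32.

Answer: 32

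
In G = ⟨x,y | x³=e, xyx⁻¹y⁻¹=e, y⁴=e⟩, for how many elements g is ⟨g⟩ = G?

G is cyclic of order 12. An element generates G iff its order is 12, and a cyclic group of order 12 has exactly φ(12) = 4 such elements.

Answer: 4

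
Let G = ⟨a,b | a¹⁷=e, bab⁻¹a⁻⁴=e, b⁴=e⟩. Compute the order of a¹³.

Compute successive powers until reaching e:
  (a¹³)¹ = a¹³, (a¹³)² = a⁹, (a¹³)³ = a⁵, (a¹³)⁴ = a, (a¹³)⁵ = a¹⁴, (a¹³)⁶ = a¹⁰, (a¹³)⁷ = a⁶, (a¹³)⁸ = a², (a¹³)⁹ = a¹⁵, (a¹³)¹⁰ = a¹¹, (a¹³)¹¹ = a⁷, (a¹³)¹² = a³, (a¹³)¹³ = a¹⁶, (a¹³)¹⁴ = a¹², (a¹³)¹⁵ = a⁸, (a¹³)¹⁶ = a⁴, (a¹³)¹⁷ = e.
The smallest positive k with (a¹³)ᵏ = e is 17.

Answer: 17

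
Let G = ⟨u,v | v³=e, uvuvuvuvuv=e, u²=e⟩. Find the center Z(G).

An element z ∈ Z(G) iff z commutes with every generator.
For example e is central: e·u = u = u·e; e·v = v = v·e.
Whereas u ∉ Z(G) since u·v = uv ≠ vu = v·u.
Checking each of the 60 elements this way gives Z(G) = {e}, of order 1.

Answer: {e}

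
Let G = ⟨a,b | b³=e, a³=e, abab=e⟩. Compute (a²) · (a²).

Compute (a²) · (a²) by multiplying left to right and reducing via the relations at each step:
  (a²) · a² = a

Answer: a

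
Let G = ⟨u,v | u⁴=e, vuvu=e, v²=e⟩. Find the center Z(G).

An element z ∈ Z(G) iff z commutes with every generator.
For example u² is central: (u²)·u = u³ = u·(u²); (u²)·v = u²v = v·(u²).
Whereas u ∉ Z(G) since u·v = uv ≠ u³v = v·u.
Checking each of the 8 elements this way gives Z(G) = {e, u²}, of order 2.

Answer: {e, u²}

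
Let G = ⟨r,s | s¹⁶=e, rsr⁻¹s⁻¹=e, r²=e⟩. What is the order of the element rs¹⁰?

Compute successive powers until reaching e:
  (rs¹⁰)¹ = rs¹⁰, (rs¹⁰)² = s⁴, (rs¹⁰)³ = rs¹⁴, (rs¹⁰)⁴ = s⁸, (rs¹⁰)⁵ = rs², (rs¹⁰)⁶ = s¹², (rs¹⁰)⁷ = rs⁶, (rs¹⁰)⁸ = e.
The smallest positive k with (rs¹⁰)ᵏ = e is 8.

Answer: 8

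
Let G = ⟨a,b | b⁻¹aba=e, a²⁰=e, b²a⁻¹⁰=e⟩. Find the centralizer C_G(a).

⟨a⟩ ⊆ C_G(a) since powers of a commute with a; so |C_G(a)| ≥ |⟨a⟩| = 20.
By orbit–stabilizer, |C_G(a)| = |G| / |conj. class of a| = 40 / 2 = 20.
The 20 elements commuting with a are {e, a, a², a³, a⁴, a⁵, a⁶, a⁷, a⁸, a⁹, a¹⁰, a¹¹, a¹², a¹³, a¹⁴, a¹⁵, a¹⁶, a¹⁷, a¹⁸, a¹⁹}.

Answer: {e, a, a², a³, a⁴, a⁵, a⁶, a⁷, a⁸, a⁹, a¹⁰, a¹¹, a¹², a¹³, a¹⁴, a¹⁵, a¹⁶, a¹⁷, a¹⁸, a¹⁹}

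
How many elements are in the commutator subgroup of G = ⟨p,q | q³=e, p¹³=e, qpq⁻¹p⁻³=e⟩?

G' = [G, G] is generated by all commutators. The generator-pair commutators are: [p, q] = p¹¹.
The subgroup they normally generate is {e, p, p², p³, p⁴, p⁵, p⁶, p⁷, p⁸, p⁹, p¹⁰, p¹¹, p¹²}, of order 13.
Check: |G/G'| = 39/13 = 3 is the order of the abelianisation.

Answer: 13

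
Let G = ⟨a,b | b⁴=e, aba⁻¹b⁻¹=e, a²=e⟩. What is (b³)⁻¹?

The order of (b³) is 4 (smallest k with (b³)ᵏ = e), so (b³)⁻¹ = (b³)³ = b.
Check: (b³) · b → (b³) · b = e, giving e as required.

Answer: b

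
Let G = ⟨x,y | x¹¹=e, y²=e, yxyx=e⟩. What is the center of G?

An element z ∈ Z(G) iff z commutes with every generator.
For example e is central: e·x = x = x·e; e·y = y = y·e.
Whereas x ∉ Z(G) since x·y = xy ≠ x¹⁰y = y·x.
Checking each of the 22 elements this way gives Z(G) = {e}, of order 1.

Answer: {e}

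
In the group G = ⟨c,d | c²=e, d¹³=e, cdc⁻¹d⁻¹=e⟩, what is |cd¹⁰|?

Compute successive powers until reaching e:
  (cd¹⁰)¹ = cd¹⁰, (cd¹⁰)² = d⁷, (cd¹⁰)³ = cd⁴, (cd¹⁰)⁴ = d, (cd¹⁰)⁵ = cd¹¹, (cd¹⁰)⁶ = d⁸, (cd¹⁰)⁷ = cd⁵, (cd¹⁰)⁸ = d², (cd¹⁰)⁹ = cd¹², (cd¹⁰)¹⁰ = d⁹, (cd¹⁰)¹¹ = cd⁶, (cd¹⁰)¹² = d³, (cd¹⁰)¹³ = c, (cd¹⁰)¹⁴ = d¹⁰, (cd¹⁰)¹⁵ = cd⁷, (cd¹⁰)¹⁶ = d⁴, (cd¹⁰)¹⁷ = cd, (cd¹⁰)¹⁸ = d¹¹, (cd¹⁰)¹⁹ = cd⁸, (cd¹⁰)²⁰ = d⁵, (cd¹⁰)²¹ = cd², (cd¹⁰)²² = d¹², (cd¹⁰)²³ = cd⁹, (cd¹⁰)²⁴ = d⁶, (cd¹⁰)²⁵ = cd³, (cd¹⁰)²⁶ = e.
The smallest positive k with (cd¹⁰)ᵏ = e is 26.

Answer: 26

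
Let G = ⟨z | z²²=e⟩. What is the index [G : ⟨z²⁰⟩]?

First find ord(z²⁰) by computing successive powers:
  (z²⁰)¹ = z²⁰, (z²⁰)² = z¹⁸, (z²⁰)³ = z¹⁶, (z²⁰)⁴ = z¹⁴, (z²⁰)⁵ = z¹², (z²⁰)⁶ = z¹⁰, (z²⁰)⁷ = z⁸, (z²⁰)⁸ = z⁶, (z²⁰)⁹ = z⁴, (z²⁰)¹⁰ = z², (z²⁰)¹¹ = e.
So |⟨z²⁰⟩| = ord(z²⁰) = 11. With |G| = 22, by Lagrange [G : ⟨z²⁰⟩] = 22/11 = 2.

Answer: 2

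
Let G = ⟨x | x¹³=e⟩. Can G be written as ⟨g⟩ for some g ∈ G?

|G| = 13. The element x has order 13 (its powers give 13 distinct elements), so ⟨x⟩ = G and G is cyclic.

Answer: Yes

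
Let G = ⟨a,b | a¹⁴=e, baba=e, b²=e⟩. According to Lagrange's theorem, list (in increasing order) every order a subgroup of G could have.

|G| = 28 = 2² · 7. By Lagrange's theorem the order of any subgroup divides 28; the divisors of 28 are 1, 2, 4, 7, 14, 28.

Answer: 1, 2, 4, 7, 14, 28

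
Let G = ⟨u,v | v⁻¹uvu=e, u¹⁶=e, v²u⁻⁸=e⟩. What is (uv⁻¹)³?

Compute successive powers of (uv⁻¹), reducing at each step:
  (uv⁻¹)²: (uv⁻¹) · u = v⁻¹;   (v⁻¹) · v⁻¹ = u⁸
  (uv⁻¹)³: (u⁸) · u = u⁹;   (u⁹) · v⁻¹ = uv

Answer: uv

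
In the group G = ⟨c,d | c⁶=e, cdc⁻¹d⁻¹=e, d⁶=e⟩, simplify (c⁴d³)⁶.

Compute successive powers of (c⁴d³), reducing at each step:
  (c⁴d³)²: (c⁴d³) · c⁴ = c²d³;   (c²d³) · d³ = c²
  (c⁴d³)³: (c²) · c⁴ = e;   e · d³ = d³
  (c⁴d³)⁴: (d³) · c⁴ = c⁴d³;   (c⁴d³) · d³ = c⁴
  (c⁴d³)⁵: (c⁴) · c⁴ = c²;   (c²) · d³ = c²d³
  (c⁴d³)⁶: (c²d³) · c⁴ = d³;   (d³) · d³ = e

Answer: e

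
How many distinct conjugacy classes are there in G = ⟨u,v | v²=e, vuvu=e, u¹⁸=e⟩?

The conjugacy classes (representative and size) are:
  [e] (size 1), [u] (size 2), [u²] (size 2), [u³] (size 2), [u¹⁴] (size 2), [u⁵] (size 2), [u¹²] (size 2), [u⁷] (size 2), [u¹⁰] (size 2), [u⁹] (size 1), [u¹⁰v] (size 9), [uv] (size 9).
Class equation: 1 + 2 + 2 + 2 + 2 + 2 + 2 + 2 + 2 + 1 + 9 + 9 = 36 = |G|. So G has 12 conjugacy classes.

Answer: 12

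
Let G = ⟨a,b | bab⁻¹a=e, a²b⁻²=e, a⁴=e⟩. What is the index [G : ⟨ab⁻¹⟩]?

First find ord(ab⁻¹) by computing successive powers:
  (ab⁻¹)¹ = ab⁻¹, (ab⁻¹)² = a², (ab⁻¹)³ = ab, (ab⁻¹)⁴ = e.
So |⟨ab⁻¹⟩| = ord(ab⁻¹) = 4. With |G| = 8, by Lagrange [G : ⟨ab⁻¹⟩] = 8/4 = 2.

Answer: 2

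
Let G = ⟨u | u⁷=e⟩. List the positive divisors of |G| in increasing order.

|G| = 7 = 7. By Lagrange's theorem the order of any subgroup divides 7; the divisors of 7 are 1, 7.

Answer: 1, 7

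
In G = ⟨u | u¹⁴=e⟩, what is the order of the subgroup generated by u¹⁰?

|⟨u¹⁰⟩| equals the order of u¹⁰. Compute successive powers until reaching e:
  (u¹⁰)¹ = u¹⁰, (u¹⁰)² = u⁶, (u¹⁰)³ = u², (u¹⁰)⁴ = u¹², (u¹⁰)⁵ = u⁸, (u¹⁰)⁶ = u⁴, (u¹⁰)⁷ = e.
The smallest positive k with (u¹⁰)ᵏ = e is 7, so |⟨u¹⁰⟩| = 7.

Answer: 7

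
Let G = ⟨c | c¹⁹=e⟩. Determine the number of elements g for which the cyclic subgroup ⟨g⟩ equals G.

G is cyclic of order 19. An element generates G iff its order is 19, and a cyclic group of order 19 has exactly φ(19) = 18 such elements.

Answer: 18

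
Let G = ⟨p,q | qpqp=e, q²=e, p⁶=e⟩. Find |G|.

Enumerate words in the generators, reducing via the relations: the distinct elements are
  {e, p, q, pq, p², p³, p⁴, p⁵, p²q, p³q, p⁴q, p⁵q}.
No further products give new elements, so |G| = 12.

Answer: 12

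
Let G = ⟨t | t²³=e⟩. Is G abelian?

G has a single generator, so G is cyclic and hence abelian.

Answer: Yes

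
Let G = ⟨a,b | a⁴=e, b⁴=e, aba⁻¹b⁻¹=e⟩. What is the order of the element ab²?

Compute successive powers until reaching e:
  (ab²)¹ = ab², (ab²)² = a², (ab²)³ = a³b², (ab²)⁴ = e.
The smallest positive k with (ab²)ᵏ = e is 4.

Answer: 4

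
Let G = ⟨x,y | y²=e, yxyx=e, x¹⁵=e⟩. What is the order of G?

Enumerate words in the generators, reducing via the relations: the distinct elements are
  {e, x, y, xy, x², x³, x⁴, x⁵, x⁶, x⁷, x⁸, x⁹, x²y, x³y, x¹², x¹³, x¹¹, x¹⁰, x¹⁴, x⁴y, x⁵y, x⁶y, x⁷y, x⁸y, x⁹y, x¹²y, x¹³y, x¹¹y, x¹⁰y, x¹⁴y}.
No further products give new elements, so |G| = 30.

Answer: 30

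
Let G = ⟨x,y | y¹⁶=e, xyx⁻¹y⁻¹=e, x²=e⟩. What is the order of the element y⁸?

Compute successive powers until reaching e:
  (y⁸)¹ = y⁸, (y⁸)² = e.
The smallest positive k with (y⁸)ᵏ = e is 2.

Answer: 2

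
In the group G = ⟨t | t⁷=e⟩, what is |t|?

Compute successive powers until reaching e:
  t¹ = t, t² = t², t³ = t³, t⁴ = t⁴, t⁵ = t⁵, t⁶ = t⁶, t⁷ = e.
The smallest positive k with tᵏ = e is 7.

Answer: 7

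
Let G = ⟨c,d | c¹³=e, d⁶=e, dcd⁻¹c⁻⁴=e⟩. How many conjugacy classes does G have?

The conjugacy classes (representative and size) are:
  [e] (size 1), [c⁴] (size 6), [c¹¹] (size 6), [c⁷d] (size 13), [c⁸d²] (size 13), [c¹²d³] (size 13), [c⁵d⁴] (size 13), [c¹¹d⁵] (size 13).
Class equation: 1 + 6 + 6 + 13 + 13 + 13 + 13 + 13 = 78 = |G|. So G has 8 conjugacy classes.

Answer: 8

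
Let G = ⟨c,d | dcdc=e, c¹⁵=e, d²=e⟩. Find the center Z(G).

An element z ∈ Z(G) iff z commutes with every generator.
For example e is central: e·c = c = c·e; e·d = d = d·e.
Whereas c ∉ Z(G) since c·d = cd ≠ c¹⁴d = d·c.
Checking each of the 30 elements this way gives Z(G) = {e}, of order 1.

Answer: {e}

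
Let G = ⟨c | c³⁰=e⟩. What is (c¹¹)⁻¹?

The order of (c¹¹) is 30 (smallest k with (c¹¹)ᵏ = e), so (c¹¹)⁻¹ = (c¹¹)²⁹ = c¹⁹.
Check: (c¹¹) · (c¹⁹) → (c¹¹) · c¹⁹ = e, giving e as required.

Answer: c¹⁹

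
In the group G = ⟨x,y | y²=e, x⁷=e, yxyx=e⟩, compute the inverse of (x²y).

The order of (x²y) is 2 (smallest k with (x²y)ᵏ = e), so (x²y)⁻¹ = (x²y)¹ = x²y.
Check: (x²y) · (x²y) → (x²y) · x² = y;   y · y = e, giving e as required.

Answer: x²y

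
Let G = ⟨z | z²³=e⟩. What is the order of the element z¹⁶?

Compute successive powers until reaching e:
  (z¹⁶)¹ = z¹⁶, (z¹⁶)² = z⁹, (z¹⁶)³ = z², (z¹⁶)⁴ = z¹⁸, (z¹⁶)⁵ = z¹¹, (z¹⁶)⁶ = z⁴, (z¹⁶)⁷ = z²⁰, (z¹⁶)⁸ = z¹³, (z¹⁶)⁹ = z⁶, (z¹⁶)¹⁰ = z²², (z¹⁶)¹¹ = z¹⁵, (z¹⁶)¹² = z⁸, (z¹⁶)¹³ = z, (z¹⁶)¹⁴ = z¹⁷, (z¹⁶)¹⁵ = z¹⁰, (z¹⁶)¹⁶ = z³, (z¹⁶)¹⁷ = z¹⁹, (z¹⁶)¹⁸ = z¹², (z¹⁶)¹⁹ = z⁵, (z¹⁶)²⁰ = z²¹, (z¹⁶)²¹ = z¹⁴, (z¹⁶)²² = z⁷, (z¹⁶)²³ = e.
The smallest positive k with (z¹⁶)ᵏ = e is 23.

Answer: 23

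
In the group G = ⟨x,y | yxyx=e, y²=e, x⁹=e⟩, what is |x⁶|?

Compute successive powers until reaching e:
  (x⁶)¹ = x⁶, (x⁶)² = x³, (x⁶)³ = e.
The smallest positive k with (x⁶)ᵏ = e is 3.

Answer: 3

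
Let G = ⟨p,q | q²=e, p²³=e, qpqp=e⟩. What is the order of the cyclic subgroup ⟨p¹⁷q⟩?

|⟨p¹⁷q⟩| equals the order of p¹⁷q. Compute successive powers until reaching e:
  (p¹⁷q)¹ = p¹⁷q, (p¹⁷q)² = e.
The smallest positive k with (p¹⁷q)ᵏ = e is 2, so |⟨p¹⁷q⟩| = 2.

Answer: 2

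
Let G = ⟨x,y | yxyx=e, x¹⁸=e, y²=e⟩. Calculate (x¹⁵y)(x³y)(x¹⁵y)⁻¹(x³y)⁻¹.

[(x¹⁵y), (x³y)] = (x¹⁵y)·(x³y)·(x¹⁵y)⁻¹·(x³y)⁻¹.
  (x¹⁵y) · (x³y) = x¹²
  (x¹²) · (x¹⁵y) = x⁹y
  (x⁹y) · (x³y) = x⁶

Answer: x⁶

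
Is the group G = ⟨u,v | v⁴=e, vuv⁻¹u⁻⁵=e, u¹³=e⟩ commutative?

u·v = uv but v·u = u⁵v, so u·v ≠ v·u and G is not abelian.

Answer: No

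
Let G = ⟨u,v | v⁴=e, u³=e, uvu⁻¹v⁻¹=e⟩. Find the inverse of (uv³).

The order of (uv³) is 12 (smallest k with (uv³)ᵏ = e), so (uv³)⁻¹ = (uv³)¹¹ = u²v.
Check: (uv³) · (u²v) → (uv³) · u² = v³;   (v³) · v = e, giving e as required.

Answer: u²v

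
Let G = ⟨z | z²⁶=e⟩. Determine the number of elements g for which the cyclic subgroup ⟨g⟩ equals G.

G is cyclic of order 26. An element generates G iff its order is 26, and a cyclic group of order 26 has exactly φ(26) = 12 such elements.

Answer: 12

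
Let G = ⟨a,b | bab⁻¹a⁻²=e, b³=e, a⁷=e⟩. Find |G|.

Enumerate words in the generators, reducing via the relations: the distinct elements are
  {a, b, e, ab, a², a³, a⁴, a⁵, a⁶, b², ab², a²b, a³b, a⁴b, a⁵b, a⁶b, a²b², a³b², a⁴b², a⁵b², a⁶b²}.
No further products give new elements, so |G| = 21.

Answer: 21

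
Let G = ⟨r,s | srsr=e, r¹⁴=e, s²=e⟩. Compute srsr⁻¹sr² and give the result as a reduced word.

Multiply left to right, reducing at each step:
  s · r = r¹³s
  (r¹³s) · s = r¹³
  (r¹³) · r⁻¹ = r¹²
  (r¹²) · s = r¹²s
  (r¹²s) · r² = r¹⁰s

Answer: r¹⁰s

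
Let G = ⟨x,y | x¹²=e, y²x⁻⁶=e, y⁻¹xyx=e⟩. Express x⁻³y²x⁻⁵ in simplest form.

Multiply left to right, reducing at each step:
  (x⁹) · y² = x³
  (x³) · x⁻⁵ = x¹⁰

Answer: x¹⁰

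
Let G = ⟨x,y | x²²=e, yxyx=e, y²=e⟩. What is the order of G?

Enumerate words in the generators, reducing via the relations: the distinct elements are
  {e, x, y, xy, x², x³, x⁴, x⁵, x⁶, x⁷, x⁸, x⁹, x²y, x²¹, x²⁰, x³y, x¹², x¹³, x¹¹, x¹⁰, x¹⁴, x¹⁵, x¹⁶, x¹⁷, x¹⁸, x¹⁹, x⁴y, x⁵y, x⁶y, x⁷y, x⁸y, x⁹y, x²¹y, x²⁰y, x¹²y, x¹³y, x¹¹y, x¹⁰y, x¹⁴y, x¹⁵y, x¹⁶y, x¹⁷y, x¹⁸y, x¹⁹y}.
No further products give new elements, so |G| = 44.

Answer: 44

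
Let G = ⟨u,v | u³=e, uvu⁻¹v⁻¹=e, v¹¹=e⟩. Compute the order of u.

Compute successive powers until reaching e:
  u¹ = u, u² = u², u³ = e.
The smallest positive k with uᵏ = e is 3.

Answer: 3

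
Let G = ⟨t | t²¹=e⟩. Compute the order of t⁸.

Compute successive powers until reaching e:
  (t⁸)¹ = t⁸, (t⁸)² = t¹⁶, (t⁸)³ = t³, (t⁸)⁴ = t¹¹, (t⁸)⁵ = t¹⁹, (t⁸)⁶ = t⁶, (t⁸)⁷ = t¹⁴, (t⁸)⁸ = t, (t⁸)⁹ = t⁹, (t⁸)¹⁰ = t¹⁷, (t⁸)¹¹ = t⁴, (t⁸)¹² = t¹², (t⁸)¹³ = t²⁰, (t⁸)¹⁴ = t⁷, (t⁸)¹⁵ = t¹⁵, (t⁸)¹⁶ = t², (t⁸)¹⁷ = t¹⁰, (t⁸)¹⁸ = t¹⁸, (t⁸)¹⁹ = t⁵, (t⁸)²⁰ = t¹³, (t⁸)²¹ = e.
The smallest positive k with (t⁸)ᵏ = e is 21.

Answer: 21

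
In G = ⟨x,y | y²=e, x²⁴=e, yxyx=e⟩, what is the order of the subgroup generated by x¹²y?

|⟨x¹²y⟩| equals the order of x¹²y. Compute successive powers until reaching e:
  (x¹²y)¹ = x¹²y, (x¹²y)² = e.
The smallest positive k with (x¹²y)ᵏ = e is 2, so |⟨x¹²y⟩| = 2.

Answer: 2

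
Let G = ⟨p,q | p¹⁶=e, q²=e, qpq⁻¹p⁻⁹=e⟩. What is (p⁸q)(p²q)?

Compute (p⁸q) · (p²q) by multiplying left to right and reducing via the relations at each step:
  (p⁸q) · p² = p¹⁰q
  (p¹⁰q) · q = p¹⁰

Answer: p¹⁰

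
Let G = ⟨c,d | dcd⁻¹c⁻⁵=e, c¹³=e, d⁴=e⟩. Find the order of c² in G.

Compute successive powers until reaching e:
  (c²)¹ = c², (c²)² = c⁴, (c²)³ = c⁶, (c²)⁴ = c⁸, (c²)⁵ = c¹⁰, (c²)⁶ = c¹², (c²)⁷ = c, (c²)⁸ = c³, (c²)⁹ = c⁵, (c²)¹⁰ = c⁷, (c²)¹¹ = c⁹, (c²)¹² = c¹¹, (c²)¹³ = e.
The smallest positive k with (c²)ᵏ = e is 13.

Answer: 13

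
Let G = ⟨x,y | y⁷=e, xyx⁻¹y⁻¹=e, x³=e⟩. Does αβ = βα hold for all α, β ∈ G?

Each pair of generators commutes: x·y = xy = y·x. Since the generators pairwise commute, every element of G commutes with every other, so G is abelian.

Answer: Yes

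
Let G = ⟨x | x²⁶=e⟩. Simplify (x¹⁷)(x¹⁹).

Compute (x¹⁷) · (x¹⁹) by multiplying left to right and reducing via the relations at each step:
  (x¹⁷) · x¹⁹ = x¹⁰

Answer: x¹⁰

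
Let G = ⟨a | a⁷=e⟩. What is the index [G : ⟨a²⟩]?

First find ord(a²) by computing successive powers:
  (a²)¹ = a², (a²)² = a⁴, (a²)³ = a⁶, (a²)⁴ = a, (a²)⁵ = a³, (a²)⁶ = a⁵, (a²)⁷ = e.
So |⟨a²⟩| = ord(a²) = 7. With |G| = 7, by Lagrange [G : ⟨a²⟩] = 7/7 = 1.

Answer: 1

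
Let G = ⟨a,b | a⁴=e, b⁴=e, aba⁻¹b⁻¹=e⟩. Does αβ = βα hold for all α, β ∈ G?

Each pair of generators commutes: a·b = ab = b·a. Since the generators pairwise commute, every element of G commutes with every other, so G is abelian.

Answer: Yes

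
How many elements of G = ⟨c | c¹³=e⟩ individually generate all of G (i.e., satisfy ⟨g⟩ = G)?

G is cyclic of order 13. An element generates G iff its order is 13, and a cyclic group of order 13 has exactly φ(13) = 12 such elements.

Answer: 12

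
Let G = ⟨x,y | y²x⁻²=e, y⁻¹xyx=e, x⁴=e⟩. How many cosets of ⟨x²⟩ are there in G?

First find ord(x²) by computing successive powers:
  (x²)¹ = x², (x²)² = e.
So |⟨x²⟩| = ord(x²) = 2. With |G| = 8, by Lagrange [G : ⟨x²⟩] = 8/2 = 4.

Answer: 4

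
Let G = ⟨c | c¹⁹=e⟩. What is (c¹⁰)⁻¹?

The order of (c¹⁰) is 19 (smallest k with (c¹⁰)ᵏ = e), so (c¹⁰)⁻¹ = (c¹⁰)¹⁸ = c⁹.
Check: (c¹⁰) · (c⁹) → (c¹⁰) · c⁹ = e, giving e as required.

Answer: c⁹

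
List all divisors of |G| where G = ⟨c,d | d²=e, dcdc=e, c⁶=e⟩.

|G| = 12 = 2² · 3. By Lagrange's theorem the order of any subgroup divides 12; the divisors of 12 are 1, 2, 3, 4, 6, 12.

Answer: 1, 2, 3, 4, 6, 12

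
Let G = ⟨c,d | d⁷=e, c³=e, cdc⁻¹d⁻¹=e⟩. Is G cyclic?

|G| = 21. The element cd has order 21 (its powers give 21 distinct elements), so ⟨cd⟩ = G and G is cyclic.

Answer: Yes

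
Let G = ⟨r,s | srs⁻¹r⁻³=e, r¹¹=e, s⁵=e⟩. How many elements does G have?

Enumerate words in the generators, reducing via the relations: the distinct elements are
  {e, r, s, rs, r², r³, r⁴, r⁵, r⁶, r⁷, r⁸, r⁹, s², s³, s⁴, rs², rs³, rs⁴, r²s, r³s, r¹⁰, r⁴s, r⁵s, r⁶s, r⁷s, r⁸s, r⁹s, r²s², r²s³, r²s⁴, r³s², r³s³, r³s⁴, r¹⁰s, r⁴s², r⁴s³, r⁴s⁴, r⁵s², r⁵s³, r⁵s⁴, r⁶s², r⁶s³, r⁶s⁴, r⁷s², r⁷s³, r⁷s⁴, r⁸s², r⁸s³, r⁸s⁴, r⁹s², r⁹s³, r⁹s⁴, r¹⁰s², r¹⁰s³, r¹⁰s⁴}.
No further products give new elements, so |G| = 55.

Answer: 55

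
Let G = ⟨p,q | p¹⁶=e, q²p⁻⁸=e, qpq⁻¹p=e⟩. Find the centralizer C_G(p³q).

⟨p³q⟩ ⊆ C_G(p³q) since powers of p³q commute with p³q; so |C_G(p³q)| ≥ |⟨p³q⟩| = 4.
By orbit–stabilizer, |C_G(p³q)| = |G| / |conj. class of p³q| = 32 / 8 = 4.
The 4 elements commuting with p³q are {e, p⁸, p³q, p³q⁻¹}.

Answer: {e, p⁸, p³q, p³q⁻¹}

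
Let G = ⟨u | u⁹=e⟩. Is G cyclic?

|G| = 9. The element u has order 9 (its powers give 9 distinct elements), so ⟨u⟩ = G and G is cyclic.

Answer: Yes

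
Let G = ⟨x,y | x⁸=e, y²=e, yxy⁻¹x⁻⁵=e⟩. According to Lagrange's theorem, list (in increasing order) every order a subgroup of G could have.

|G| = 16 = 2⁴. By Lagrange's theorem the order of any subgroup divides 16; the divisors of 16 are 1, 2, 4, 8, 16.

Answer: 1, 2, 4, 8, 16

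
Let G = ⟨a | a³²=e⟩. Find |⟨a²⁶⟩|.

|⟨a²⁶⟩| equals the order of a²⁶. Compute successive powers until reaching e:
  (a²⁶)¹ = a²⁶, (a²⁶)² = a²⁰, (a²⁶)³ = a¹⁴, (a²⁶)⁴ = a⁸, (a²⁶)⁵ = a², (a²⁶)⁶ = a²⁸, (a²⁶)⁷ = a²², (a²⁶)⁸ = a¹⁶, (a²⁶)⁹ = a¹⁰, (a²⁶)¹⁰ = a⁴, (a²⁶)¹¹ = a³⁰, (a²⁶)¹² = a²⁴, (a²⁶)¹³ = a¹⁸, (a²⁶)¹⁴ = a¹², (a²⁶)¹⁵ = a⁶, (a²⁶)¹⁶ = e.
The smallest positive k with (a²⁶)ᵏ = e is 16, so |⟨a²⁶⟩| = 16.

Answer: 16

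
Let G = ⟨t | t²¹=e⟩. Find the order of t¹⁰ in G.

Compute successive powers until reaching e:
  (t¹⁰)¹ = t¹⁰, (t¹⁰)² = t²⁰, (t¹⁰)³ = t⁹, (t¹⁰)⁴ = t¹⁹, (t¹⁰)⁵ = t⁸, (t¹⁰)⁶ = t¹⁸, (t¹⁰)⁷ = t⁷, (t¹⁰)⁸ = t¹⁷, (t¹⁰)⁹ = t⁶, (t¹⁰)¹⁰ = t¹⁶, (t¹⁰)¹¹ = t⁵, (t¹⁰)¹² = t¹⁵, (t¹⁰)¹³ = t⁴, (t¹⁰)¹⁴ = t¹⁴, (t¹⁰)¹⁵ = t³, (t¹⁰)¹⁶ = t¹³, (t¹⁰)¹⁷ = t², (t¹⁰)¹⁸ = t¹², (t¹⁰)¹⁹ = t, (t¹⁰)²⁰ = t¹¹, (t¹⁰)²¹ = e.
The smallest positive k with (t¹⁰)ᵏ = e is 21.

Answer: 21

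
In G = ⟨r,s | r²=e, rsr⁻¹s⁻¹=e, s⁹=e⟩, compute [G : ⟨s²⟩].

First find ord(s²) by computing successive powers:
  (s²)¹ = s², (s²)² = s⁴, (s²)³ = s⁶, (s²)⁴ = s⁸, (s²)⁵ = s, (s²)⁶ = s³, (s²)⁷ = s⁵, (s²)⁸ = s⁷, (s²)⁹ = e.
So |⟨s²⟩| = ord(s²) = 9. With |G| = 18, by Lagrange [G : ⟨s²⟩] = 18/9 = 2.

Answer: 2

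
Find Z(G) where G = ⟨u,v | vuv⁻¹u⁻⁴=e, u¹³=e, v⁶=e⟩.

An element z ∈ Z(G) iff z commutes with every generator.
For example e is central: e·u = u = u·e; e·v = v = v·e.
Whereas u ∉ Z(G) since u·v = uv ≠ u⁴v = v·u.
Checking each of the 78 elements this way gives Z(G) = {e}, of order 1.

Answer: {e}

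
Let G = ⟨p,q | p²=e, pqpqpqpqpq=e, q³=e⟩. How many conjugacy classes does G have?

The conjugacy classes (representative and size) are:
  [e] (size 1), [pqpq²pqpq²p] (size 15), [qpqpq²p] (size 20), [pq²pq²p] (size 12), [q²pqpq²] (size 12).
Class equation: 1 + 15 + 20 + 12 + 12 = 60 = |G|. So G has 5 conjugacy classes.

Answer: 5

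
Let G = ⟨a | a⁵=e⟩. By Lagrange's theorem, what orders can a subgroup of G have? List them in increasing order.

|G| = 5 = 5. By Lagrange's theorem the order of any subgroup divides 5; the divisors of 5 are 1, 5.

Answer: 1, 5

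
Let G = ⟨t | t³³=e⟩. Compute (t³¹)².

Compute successive powers of (t³¹), reducing at each step:
  (t³¹)²: (t³¹) · t³¹ = t²⁹

Answer: t²⁹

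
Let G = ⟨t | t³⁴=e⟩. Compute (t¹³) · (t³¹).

Compute (t¹³) · (t³¹) by multiplying left to right and reducing via the relations at each step:
  (t¹³) · t³¹ = t¹⁰

Answer: t¹⁰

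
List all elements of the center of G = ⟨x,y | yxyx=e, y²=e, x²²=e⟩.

An element z ∈ Z(G) iff z commutes with every generator.
For example x¹¹ is central: (x¹¹)·x = x¹² = x·(x¹¹); (x¹¹)·y = x¹¹y = y·(x¹¹).
Whereas x ∉ Z(G) since x·y = xy ≠ x²¹y = y·x.
Checking each of the 44 elements this way gives Z(G) = {e, x¹¹}, of order 2.

Answer: {e, x¹¹}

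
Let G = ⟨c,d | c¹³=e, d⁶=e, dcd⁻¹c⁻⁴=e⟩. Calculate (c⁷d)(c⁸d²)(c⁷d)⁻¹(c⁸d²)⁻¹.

[(c⁷d), (c⁸d²)] = (c⁷d)·(c⁸d²)·(c⁷d)⁻¹·(c⁸d²)⁻¹.
  (c⁷d) · (c⁸d²) = d³
  (d³) · (c⁸d⁵) = c⁵d²
  (c⁵d²) · (c⁶d⁴) = c¹⁰

Answer: c¹⁰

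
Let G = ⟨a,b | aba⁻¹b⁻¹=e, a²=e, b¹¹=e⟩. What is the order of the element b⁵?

Compute successive powers until reaching e:
  (b⁵)¹ = b⁵, (b⁵)² = b¹⁰, (b⁵)³ = b⁴, (b⁵)⁴ = b⁹, (b⁵)⁵ = b³, (b⁵)⁶ = b⁸, (b⁵)⁷ = b², (b⁵)⁸ = b⁷, (b⁵)⁹ = b, (b⁵)¹⁰ = b⁶, (b⁵)¹¹ = e.
The smallest positive k with (b⁵)ᵏ = e is 11.

Answer: 11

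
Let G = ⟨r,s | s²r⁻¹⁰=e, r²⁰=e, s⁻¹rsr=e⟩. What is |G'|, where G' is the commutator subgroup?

G' = [G, G] is generated by all commutators. The generator-pair commutators are: [r, s] = r².
The subgroup they normally generate is {e, r², r⁴, r⁶, r⁸, r¹⁰, r¹², r¹⁴, r¹⁶, r¹⁸}, of order 10.
Check: |G/G'| = 40/10 = 4 is the order of the abelianisation.

Answer: 10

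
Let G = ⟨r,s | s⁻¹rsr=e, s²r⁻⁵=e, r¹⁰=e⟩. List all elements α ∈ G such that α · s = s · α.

⟨s⟩ ⊆ C_G(s) since powers of s commute with s; so |C_G(s)| ≥ |⟨s⟩| = 4.
By orbit–stabilizer, |C_G(s)| = |G| / |conj. class of s| = 20 / 5 = 4.
The 4 elements commuting with s are {e, r⁵, s, s⁻¹}.

Answer: {e, r⁵, s, s⁻¹}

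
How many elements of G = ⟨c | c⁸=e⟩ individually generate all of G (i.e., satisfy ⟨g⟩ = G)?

G is cyclic of order 8. An element generates G iff its order is 8, and a cyclic group of order 8 has exactly φ(8) = 4 such elements.

Answer: 4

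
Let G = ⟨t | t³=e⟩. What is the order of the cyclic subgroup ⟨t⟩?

|⟨t⟩| equals the order of t. Compute successive powers until reaching e:
  t¹ = t, t² = t², t³ = e.
The smallest positive k with tᵏ = e is 3, so |⟨t⟩| = 3.

Answer: 3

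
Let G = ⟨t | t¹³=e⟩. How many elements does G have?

G is generated by a single element, so G is cyclic. The relator gives t¹³ = e and no smaller power is forced to be e, so the 13 powers {e, t, t², t³, t⁴, t⁵, t⁶, t⁷, t⁸, t⁹, t¹², t¹¹, t¹⁰} are distinct. Hence |G| = 13.

Answer: 13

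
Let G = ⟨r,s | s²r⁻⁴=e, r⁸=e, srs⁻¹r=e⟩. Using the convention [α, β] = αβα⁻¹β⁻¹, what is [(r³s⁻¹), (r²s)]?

[(r³s⁻¹), (r²s)] = (r³s⁻¹)·(r²s)·(r³s⁻¹)⁻¹·(r²s)⁻¹.
  (r³s⁻¹) · (r²s) = r
  r · (r³s) = s⁻¹
  (s⁻¹) · (r²s⁻¹) = r²

Answer: r²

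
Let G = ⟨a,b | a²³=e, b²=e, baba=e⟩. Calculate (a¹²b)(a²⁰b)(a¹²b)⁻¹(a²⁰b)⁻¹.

[(a¹²b), (a²⁰b)] = (a¹²b)·(a²⁰b)·(a¹²b)⁻¹·(a²⁰b)⁻¹.
  (a¹²b) · (a²⁰b) = a¹⁵
  (a¹⁵) · (a¹²b) = a⁴b
  (a⁴b) · (a²⁰b) = a⁷

Answer: a⁷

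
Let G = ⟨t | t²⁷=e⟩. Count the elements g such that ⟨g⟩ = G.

G is cyclic of order 27. An element generates G iff its order is 27, and a cyclic group of order 27 has exactly φ(27) = 18 such elements.

Answer: 18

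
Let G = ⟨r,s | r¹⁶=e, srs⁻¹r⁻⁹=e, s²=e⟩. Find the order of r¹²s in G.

Compute successive powers until reaching e:
  (r¹²s)¹ = r¹²s, (r¹²s)² = r⁸, (r¹²s)³ = r⁴s, (r¹²s)⁴ = e.
The smallest positive k with (r¹²s)ᵏ = e is 4.

Answer: 4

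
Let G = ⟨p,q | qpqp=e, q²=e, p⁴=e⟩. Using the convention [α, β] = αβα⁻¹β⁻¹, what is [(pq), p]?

[(pq), p] = (pq)·p·(pq)⁻¹·p⁻¹.
  (pq) · p = q
  q · (pq) = p³
  (p³) · (p³) = p²

Answer: p²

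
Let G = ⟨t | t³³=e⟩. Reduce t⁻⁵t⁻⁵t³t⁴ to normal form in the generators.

Multiply left to right, reducing at each step:
  (t²⁸) · t⁻⁵ = t²³
  (t²³) · t³ = t²⁶
  (t²⁶) · t⁴ = t³⁰

Answer: t³⁰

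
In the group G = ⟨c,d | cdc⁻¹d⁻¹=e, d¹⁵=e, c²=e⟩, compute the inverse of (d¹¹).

The order of (d¹¹) is 15 (smallest k with (d¹¹)ᵏ = e), so (d¹¹)⁻¹ = (d¹¹)¹⁴ = d⁴.
Check: (d¹¹) · (d⁴) → (d¹¹) · d⁴ = e, giving e as required.

Answer: d⁴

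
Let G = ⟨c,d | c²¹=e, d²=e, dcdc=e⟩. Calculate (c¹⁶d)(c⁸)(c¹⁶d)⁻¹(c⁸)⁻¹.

[(c¹⁶d), (c⁸)] = (c¹⁶d)·(c⁸)·(c¹⁶d)⁻¹·(c⁸)⁻¹.
  (c¹⁶d) · (c⁸) = c⁸d
  (c⁸d) · (c¹⁶d) = c¹³
  (c¹³) · (c¹³) = c⁵

Answer: c⁵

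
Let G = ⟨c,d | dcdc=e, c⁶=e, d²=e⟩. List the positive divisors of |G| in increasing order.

|G| = 12 = 2² · 3. By Lagrange's theorem the order of any subgroup divides 12; the divisors of 12 are 1, 2, 3, 4, 6, 12.

Answer: 1, 2, 3, 4, 6, 12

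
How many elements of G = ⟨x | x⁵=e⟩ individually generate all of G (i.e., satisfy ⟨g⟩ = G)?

G is cyclic of order 5. An element generates G iff its order is 5, and a cyclic group of order 5 has exactly φ(5) = 4 such elements.

Answer: 4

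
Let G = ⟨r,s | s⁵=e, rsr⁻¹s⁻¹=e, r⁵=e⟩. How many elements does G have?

Enumerate words in the generators, reducing via the relations: the distinct elements are
  {e, r, s, rs, r², r³, r⁴, s², s³, s⁴, rs², rs³, rs⁴, r²s, r³s, r⁴s, r²s², r²s³, r²s⁴, r³s², r³s³, r³s⁴, r⁴s², r⁴s³, r⁴s⁴}.
No further products give new elements, so |G| = 25.

Answer: 25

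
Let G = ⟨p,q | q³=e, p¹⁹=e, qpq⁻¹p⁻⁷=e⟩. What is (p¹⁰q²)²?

Compute successive powers of (p¹⁰q²), reducing at each step:
  (p¹⁰q²)²: (p¹⁰q²) · p¹⁰ = p⁶q²;   (p⁶q²) · q² = p⁶q

Answer: p⁶q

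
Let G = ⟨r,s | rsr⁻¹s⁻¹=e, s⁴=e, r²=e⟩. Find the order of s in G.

Compute successive powers until reaching e:
  s¹ = s, s² = s², s³ = s³, s⁴ = e.
The smallest positive k with sᵏ = e is 4.

Answer: 4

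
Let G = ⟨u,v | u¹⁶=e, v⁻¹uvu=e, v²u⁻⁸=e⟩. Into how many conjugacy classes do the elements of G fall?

The conjugacy classes (representative and size) are:
  [e] (size 1), [u] (size 2), [u¹⁴] (size 2), [u³] (size 2), [u¹²] (size 2), [u⁵] (size 2), [u¹⁰] (size 2), [u⁷] (size 2), [u⁸] (size 1), [u⁶v] (size 8), [u³v⁻¹] (size 8).
Class equation: 1 + 2 + 2 + 2 + 2 + 2 + 2 + 2 + 1 + 8 + 8 = 32 = |G|. So G has 11 conjugacy classes.

Answer: 11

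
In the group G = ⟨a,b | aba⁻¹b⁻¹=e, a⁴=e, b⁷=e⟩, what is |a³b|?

Compute successive powers until reaching e:
  (a³b)¹ = a³b, (a³b)² = a²b², (a³b)³ = ab³, (a³b)⁴ = b⁴, (a³b)⁵ = a³b⁵, (a³b)⁶ = a²b⁶, (a³b)⁷ = a, (a³b)⁸ = b, (a³b)⁹ = a³b², (a³b)¹⁰ = a²b³, (a³b)¹¹ = ab⁴, (a³b)¹² = b⁵, (a³b)¹³ = a³b⁶, (a³b)¹⁴ = a², (a³b)¹⁵ = ab, (a³b)¹⁶ = b², (a³b)¹⁷ = a³b³, (a³b)¹⁸ = a²b⁴, (a³b)¹⁹ = ab⁵, (a³b)²⁰ = b⁶, (a³b)²¹ = a³, (a³b)²² = a²b, (a³b)²³ = ab², (a³b)²⁴ = b³, (a³b)²⁵ = a³b⁴, (a³b)²⁶ = a²b⁵, (a³b)²⁷ = ab⁶, (a³b)²⁸ = e.
The smallest positive k with (a³b)ᵏ = e is 28.

Answer: 28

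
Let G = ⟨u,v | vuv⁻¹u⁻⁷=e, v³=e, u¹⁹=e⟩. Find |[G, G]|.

G' = [G, G] is generated by all commutators. The generator-pair commutators are: [u, v] = u¹³.
The subgroup they normally generate is {e, u, u², u³, u⁴, u⁵, u⁶, u⁷, u⁸, u⁹, u¹⁰, u¹¹, u¹², u¹³, u¹⁴, u¹⁵, u¹⁶, u¹⁷, u¹⁸}, of order 19.
Check: |G/G'| = 57/19 = 3 is the order of the abelianisation.

Answer: 19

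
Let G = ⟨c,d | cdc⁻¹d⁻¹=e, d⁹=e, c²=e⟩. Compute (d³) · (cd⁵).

Compute (d³) · (cd⁵) by multiplying left to right and reducing via the relations at each step:
  (d³) · c = cd³
  (cd³) · d⁵ = cd⁸

Answer: cd⁸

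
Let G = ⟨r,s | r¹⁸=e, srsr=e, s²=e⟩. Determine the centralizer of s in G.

⟨s⟩ ⊆ C_G(s) since powers of s commute with s; so |C_G(s)| ≥ |⟨s⟩| = 2.
By orbit–stabilizer, |C_G(s)| = |G| / |conj. class of s| = 36 / 9 = 4.
The 4 elements commuting with s are {e, r⁹, s, r⁹s}.

Answer: {e, r⁹, s, r⁹s}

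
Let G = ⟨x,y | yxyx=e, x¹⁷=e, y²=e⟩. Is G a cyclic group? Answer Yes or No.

Every cyclic group is abelian. But x·y = xy while y·x = x¹⁶y, so x·y ≠ y·x and G is not abelian. Hence G is not cyclic.

Answer: No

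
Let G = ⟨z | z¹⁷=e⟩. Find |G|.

G is generated by a single element, so G is cyclic. The relator gives z¹⁷ = e and no smaller power is forced to be e, so the 17 powers {e, z, z², z³, z⁴, z⁵, z⁶, z⁷, z⁸, z⁹, z¹², z¹³, z¹¹, z¹⁰, z¹⁴, z¹⁵, z¹⁶} are distinct. Hence |G| = 17.

Answer: 17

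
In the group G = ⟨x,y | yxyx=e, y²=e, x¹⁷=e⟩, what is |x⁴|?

Compute successive powers until reaching e:
  (x⁴)¹ = x⁴, (x⁴)² = x⁸, (x⁴)³ = x¹², (x⁴)⁴ = x¹⁶, (x⁴)⁵ = x³, (x⁴)⁶ = x⁷, (x⁴)⁷ = x¹¹, (x⁴)⁸ = x¹⁵, (x⁴)⁹ = x², (x⁴)¹⁰ = x⁶, (x⁴)¹¹ = x¹⁰, (x⁴)¹² = x¹⁴, (x⁴)¹³ = x, (x⁴)¹⁴ = x⁵, (x⁴)¹⁵ = x⁹, (x⁴)¹⁶ = x¹³, (x⁴)¹⁷ = e.
The smallest positive k with (x⁴)ᵏ = e is 17.

Answer: 17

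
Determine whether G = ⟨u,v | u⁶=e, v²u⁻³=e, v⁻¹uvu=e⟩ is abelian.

u·v = uv but v·u = u²v⁻¹, so u·v ≠ v·u and G is not abelian.

Answer: No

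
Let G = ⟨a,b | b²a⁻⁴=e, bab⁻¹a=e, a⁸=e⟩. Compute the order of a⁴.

Compute successive powers until reaching e:
  (a⁴)¹ = a⁴, (a⁴)² = e.
The smallest positive k with (a⁴)ᵏ = e is 2.

Answer: 2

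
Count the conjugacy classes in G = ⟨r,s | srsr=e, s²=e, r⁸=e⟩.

The conjugacy classes (representative and size) are:
  [e] (size 1), [r] (size 2), [r⁶] (size 2), [r³] (size 2), [r⁴] (size 1), [s] (size 4), [r⁵s] (size 4).
Class equation: 1 + 2 + 2 + 2 + 1 + 4 + 4 = 16 = |G|. So G has 7 conjugacy classes.

Answer: 7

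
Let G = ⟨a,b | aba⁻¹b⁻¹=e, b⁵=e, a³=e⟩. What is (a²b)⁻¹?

The order of (a²b) is 15 (smallest k with (a²b)ᵏ = e), so (a²b)⁻¹ = (a²b)¹⁴ = ab⁴.
Check: (a²b) · (ab⁴) → (a²b) · a = b;   b · b⁴ = e, giving e as required.

Answer: ab⁴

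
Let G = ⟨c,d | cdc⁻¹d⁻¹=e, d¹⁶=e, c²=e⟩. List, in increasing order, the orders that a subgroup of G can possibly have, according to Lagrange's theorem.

|G| = 32 = 2⁵. By Lagrange's theorem the order of any subgroup divides 32; the divisors of 32 are 1, 2, 4, 8, 16, 32.

Answer: 1, 2, 4, 8, 16, 32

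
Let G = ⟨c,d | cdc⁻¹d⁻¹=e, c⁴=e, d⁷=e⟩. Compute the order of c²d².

Compute successive powers until reaching e:
  (c²d²)¹ = c²d², (c²d²)² = d⁴, (c²d²)³ = c²d⁶, (c²d²)⁴ = d, (c²d²)⁵ = c²d³, (c²d²)⁶ = d⁵, (c²d²)⁷ = c², (c²d²)⁸ = d², (c²d²)⁹ = c²d⁴, (c²d²)¹⁰ = d⁶, (c²d²)¹¹ = c²d, (c²d²)¹² = d³, (c²d²)¹³ = c²d⁵, (c²d²)¹⁴ = e.
The smallest positive k with (c²d²)ᵏ = e is 14.

Answer: 14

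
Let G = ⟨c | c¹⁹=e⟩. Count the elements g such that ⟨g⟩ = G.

G is cyclic of order 19. An element generates G iff its order is 19, and a cyclic group of order 19 has exactly φ(19) = 18 such elements.

Answer: 18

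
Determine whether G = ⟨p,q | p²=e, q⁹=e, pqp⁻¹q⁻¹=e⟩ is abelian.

Each pair of generators commutes: p·q = pq = q·p. Since the generators pairwise commute, every element of G commutes with every other, so G is abelian.

Answer: Yes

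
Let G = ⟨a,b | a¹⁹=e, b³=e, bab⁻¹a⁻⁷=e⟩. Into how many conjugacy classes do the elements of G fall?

The conjugacy classes (representative and size) are:
  [e] (size 1), [a¹¹] (size 3), [a¹⁴] (size 3), [a⁶] (size 3), [a¹⁷] (size 3), [a¹²] (size 3), [a¹⁰] (size 3), [a²b] (size 19), [a¹⁸b²] (size 19).
Class equation: 1 + 3 + 3 + 3 + 3 + 3 + 3 + 19 + 19 = 57 = |G|. So G has 9 conjugacy classes.

Answer: 9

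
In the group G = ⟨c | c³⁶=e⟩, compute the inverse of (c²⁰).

The order of (c²⁰) is 9 (smallest k with (c²⁰)ᵏ = e), so (c²⁰)⁻¹ = (c²⁰)⁸ = c¹⁶.
Check: (c²⁰) · (c¹⁶) → (c²⁰) · c¹⁶ = e, giving e as required.

Answer: c¹⁶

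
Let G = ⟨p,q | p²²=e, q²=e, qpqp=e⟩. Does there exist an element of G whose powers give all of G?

Every cyclic group is abelian. But p·q = pq while q·p = p²¹q, so p·q ≠ q·p and G is not abelian. Hence G is not cyclic.

Answer: No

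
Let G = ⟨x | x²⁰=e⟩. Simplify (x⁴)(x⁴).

Compute (x⁴) · (x⁴) by multiplying left to right and reducing via the relations at each step:
  (x⁴) · x⁴ = x⁸

Answer: x⁸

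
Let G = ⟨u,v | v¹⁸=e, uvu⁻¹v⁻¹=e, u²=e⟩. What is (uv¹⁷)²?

Compute successive powers of (uv¹⁷), reducing at each step:
  (uv¹⁷)²: (uv¹⁷) · u = v¹⁷;   (v¹⁷) · v¹⁷ = v¹⁶

Answer: v¹⁶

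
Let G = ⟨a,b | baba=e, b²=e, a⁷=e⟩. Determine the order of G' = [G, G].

G' = [G, G] is generated by all commutators. The generator-pair commutators are: [a, b] = a².
The subgroup they normally generate is {e, a, a², a³, a⁴, a⁵, a⁶}, of order 7.
Check: |G/G'| = 14/7 = 2 is the order of the abelianisation.

Answer: 7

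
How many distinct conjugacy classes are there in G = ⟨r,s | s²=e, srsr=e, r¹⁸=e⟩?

The conjugacy classes (representative and size) are:
  [e] (size 1), [r] (size 2), [r²] (size 2), [r³] (size 2), [r¹⁴] (size 2), [r⁵] (size 2), [r¹²] (size 2), [r⁷] (size 2), [r¹⁰] (size 2), [r⁹] (size 1), [r¹⁰s] (size 9), [rs] (size 9).
Class equation: 1 + 2 + 2 + 2 + 2 + 2 + 2 + 2 + 2 + 1 + 9 + 9 = 36 = |G|. So G has 12 conjugacy classes.

Answer: 12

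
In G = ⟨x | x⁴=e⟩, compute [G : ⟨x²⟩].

First find ord(x²) by computing successive powers:
  (x²)¹ = x², (x²)² = e.
So |⟨x²⟩| = ord(x²) = 2. With |G| = 4, by Lagrange [G : ⟨x²⟩] = 4/2 = 2.

Answer: 2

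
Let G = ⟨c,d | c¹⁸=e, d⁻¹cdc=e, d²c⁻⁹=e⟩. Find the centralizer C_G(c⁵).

⟨c⁵⟩ ⊆ C_G(c⁵) since powers of c⁵ commute with c⁵; so |C_G(c⁵)| ≥ |⟨c⁵⟩| = 18.
By orbit–stabilizer, |C_G(c⁵)| = |G| / |conj. class of c⁵| = 36 / 2 = 18.
The 18 elements commuting with c⁵ are {e, c, c², c³, c⁴, c⁵, c⁶, c⁷, c⁸, c⁹, c¹⁰, c¹¹, c¹², c¹³, c¹⁴, c¹⁵, c¹⁶, c¹⁷}.

Answer: {e, c, c², c³, c⁴, c⁵, c⁶, c⁷, c⁸, c⁹, c¹⁰, c¹¹, c¹², c¹³, c¹⁴, c¹⁵, c¹⁶, c¹⁷}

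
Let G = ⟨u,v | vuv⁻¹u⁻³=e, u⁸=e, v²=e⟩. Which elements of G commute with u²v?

⟨u²v⟩ ⊆ C_G(u²v) since powers of u²v commute with u²v; so |C_G(u²v)| ≥ |⟨u²v⟩| = 2.
By orbit–stabilizer, |C_G(u²v)| = |G| / |conj. class of u²v| = 16 / 4 = 4.
The 4 elements commuting with u²v are {e, u⁴, u²v, u⁶v}.

Answer: {e, u⁴, u²v, u⁶v}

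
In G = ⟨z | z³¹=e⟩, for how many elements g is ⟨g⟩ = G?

G is cyclic of order 31. An element generates G iff its order is 31, and a cyclic group of order 31 has exactly φ(31) = 30 such elements.

Answer: 30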